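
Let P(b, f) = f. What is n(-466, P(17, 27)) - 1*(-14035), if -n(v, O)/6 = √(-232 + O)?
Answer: 14035 - 6*I*√205 ≈ 14035.0 - 85.907*I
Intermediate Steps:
n(v, O) = -6*√(-232 + O)
n(-466, P(17, 27)) - 1*(-14035) = -6*√(-232 + 27) - 1*(-14035) = -6*I*√205 + 14035 = 14035 - 6*I*√205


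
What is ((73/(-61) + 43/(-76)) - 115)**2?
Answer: 293017598721/21492496 ≈ 13633.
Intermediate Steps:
((73/(-61) + 43/(-76)) - 115)**2 = ((73*(-1/61) + 43*(-1/76)) - 115)**2 = ((-73/61 - 43/76) - 115)**2 = (-8171/4636 - 115)**2 = (-541311/4636)**2 = 293017598721/21492496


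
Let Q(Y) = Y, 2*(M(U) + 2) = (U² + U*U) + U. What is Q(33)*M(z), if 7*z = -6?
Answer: -2739/49 ≈ -55.898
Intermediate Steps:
z = -6/7 (z = (⅐)*(-6) = -6/7 ≈ -0.85714)
M(U) = -2 + U² + U/2 (M(U) = -2 + ((U² + U*U) + U)/2 = -2 + ((U² + U²) + U)/2 = -2 + (2*U² + U)/2 = -2 + (U + 2*U²)/2 = -2 + (U² + U/2) = -2 + U² + U/2)
Q(33)*M(z) = 33*(-2 + (-6/7)² + (½)*(-6/7)) = 33*(-2 + 36/49 - 3/7) = 33*(-83/49) = -2739/49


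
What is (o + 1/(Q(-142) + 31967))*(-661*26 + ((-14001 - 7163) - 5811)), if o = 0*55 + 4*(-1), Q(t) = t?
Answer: 5621651139/31825 ≈ 1.7664e+5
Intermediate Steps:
o = -4 (o = 0 - 4 = -4)
(o + 1/(Q(-142) + 31967))*(-661*26 + ((-14001 - 7163) - 5811)) = (-4 + 1/(-142 + 31967))*(-661*26 + ((-14001 - 7163) - 5811)) = (-4 + 1/31825)*(-17186 + (-21164 - 5811)) = (-4 + 1/31825)*(-17186 - 26975) = -127299/31825*(-44161) = 5621651139/31825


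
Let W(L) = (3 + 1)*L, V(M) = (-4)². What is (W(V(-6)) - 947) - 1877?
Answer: -2760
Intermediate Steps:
V(M) = 16
W(L) = 4*L
(W(V(-6)) - 947) - 1877 = (4*16 - 947) - 1877 = (64 - 947) - 1877 = -883 - 1877 = -2760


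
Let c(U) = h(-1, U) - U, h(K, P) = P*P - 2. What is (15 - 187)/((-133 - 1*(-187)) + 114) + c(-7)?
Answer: 2225/42 ≈ 52.976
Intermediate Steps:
h(K, P) = -2 + P**2 (h(K, P) = P**2 - 2 = -2 + P**2)
c(U) = -2 + U**2 - U (c(U) = (-2 + U**2) - U = -2 + U**2 - U)
(15 - 187)/((-133 - 1*(-187)) + 114) + c(-7) = (15 - 187)/((-133 - 1*(-187)) + 114) + (-2 + (-7)**2 - 1*(-7)) = -172/((-133 + 187) + 114) + (-2 + 49 + 7) = -172/(54 + 114) + 54 = -172/168 + 54 = (1/168)*(-172) + 54 = -43/42 + 54 = 2225/42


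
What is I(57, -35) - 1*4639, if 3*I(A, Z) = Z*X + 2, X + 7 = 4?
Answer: -13810/3 ≈ -4603.3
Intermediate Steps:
X = -3 (X = -7 + 4 = -3)
I(A, Z) = 2/3 - Z (I(A, Z) = (Z*(-3) + 2)/3 = (-3*Z + 2)/3 = (2 - 3*Z)/3 = 2/3 - Z)
I(57, -35) - 1*4639 = (2/3 - 1*(-35)) - 1*4639 = (2/3 + 35) - 4639 = 107/3 - 4639 = -13810/3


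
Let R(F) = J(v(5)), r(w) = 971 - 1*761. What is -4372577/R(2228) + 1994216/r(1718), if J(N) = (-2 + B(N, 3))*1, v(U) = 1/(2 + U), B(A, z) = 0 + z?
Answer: -65446211/15 ≈ -4.3631e+6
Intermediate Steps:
B(A, z) = z
r(w) = 210 (r(w) = 971 - 761 = 210)
J(N) = 1 (J(N) = (-2 + 3)*1 = 1*1 = 1)
R(F) = 1
-4372577/R(2228) + 1994216/r(1718) = -4372577/1 + 1994216/210 = -4372577*1 + 1994216*(1/210) = -4372577 + 142444/15 = -65446211/15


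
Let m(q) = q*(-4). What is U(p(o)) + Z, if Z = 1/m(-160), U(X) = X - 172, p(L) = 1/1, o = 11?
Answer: -109439/640 ≈ -171.00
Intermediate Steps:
p(L) = 1
m(q) = -4*q
U(X) = -172 + X
Z = 1/640 (Z = 1/(-4*(-160)) = 1/640 ≈ 0.0015625)
U(p(o)) + Z = (-172 + 1) + 1/640 = -171 + 1/640 = -109439/640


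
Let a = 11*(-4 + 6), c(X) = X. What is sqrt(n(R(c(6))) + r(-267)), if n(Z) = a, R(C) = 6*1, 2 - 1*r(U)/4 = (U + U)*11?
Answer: 3*sqrt(2614) ≈ 153.38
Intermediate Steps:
r(U) = 8 - 88*U (r(U) = 8 - 4*(U + U)*11 = 8 - 4*2*U*11 = 8 - 88*U)
a = 22 (a = 11*2 = 22)
R(C) = 6
n(Z) = 22
sqrt(n(R(c(6))) + r(-267)) = sqrt(22 + (8 - 88*(-267))) = sqrt(22 + (8 + 23496)) = sqrt(22 + 23504) = sqrt(23526) = 3*sqrt(2614)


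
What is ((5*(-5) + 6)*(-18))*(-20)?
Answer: -6840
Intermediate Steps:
((5*(-5) + 6)*(-18))*(-20) = ((-25 + 6)*(-18))*(-20) = -19*(-18)*(-20) = 342*(-20) = -6840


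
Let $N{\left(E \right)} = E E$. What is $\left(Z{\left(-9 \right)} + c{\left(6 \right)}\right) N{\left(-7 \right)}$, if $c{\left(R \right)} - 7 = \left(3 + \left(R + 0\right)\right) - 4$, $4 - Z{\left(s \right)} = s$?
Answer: $1225$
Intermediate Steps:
$N{\left(E \right)} = E^{2}$
$Z{\left(s \right)} = 4 - s$
$c{\left(R \right)} = 6 + R$ ($c{\left(R \right)} = 7 + \left(\left(3 + \left(R + 0\right)\right) - 4\right) = 7 + \left(\left(3 + R\right) - 4\right) = 7 + \left(-1 + R\right) = 6 + R$)
$\left(Z{\left(-9 \right)} + c{\left(6 \right)}\right) N{\left(-7 \right)} = \left(\left(4 - -9\right) + \left(6 + 6\right)\right) \left(-7\right)^{2} = \left(\left(4 + 9\right) + 12\right) 49 = \left(13 + 12\right) 49 = 25 \cdot 49 = 1225$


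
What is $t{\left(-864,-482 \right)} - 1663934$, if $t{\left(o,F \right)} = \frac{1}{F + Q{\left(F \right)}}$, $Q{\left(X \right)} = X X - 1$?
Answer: $- \frac{385768122493}{231841} \approx -1.6639 \cdot 10^{6}$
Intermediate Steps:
$Q{\left(X \right)} = -1 + X^{2}$ ($Q{\left(X \right)} = X^{2} - 1 = -1 + X^{2}$)
$t{\left(o,F \right)} = \frac{1}{-1 + F + F^{2}}$ ($t{\left(o,F \right)} = \frac{1}{F + \left(-1 + F^{2}\right)} = \frac{1}{-1 + F + F^{2}}$)
$t{\left(-864,-482 \right)} - 1663934 = \frac{1}{-1 - 482 + \left(-482\right)^{2}} - 1663934 = \frac{1}{-1 - 482 + 232324} - 1663934 = \frac{1}{231841} - 1663934 = - \frac{385768122493}{231841}$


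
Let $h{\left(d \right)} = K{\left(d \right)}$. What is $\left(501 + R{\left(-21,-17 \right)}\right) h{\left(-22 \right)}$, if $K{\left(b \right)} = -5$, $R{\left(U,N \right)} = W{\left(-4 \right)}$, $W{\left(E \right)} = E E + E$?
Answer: $-2565$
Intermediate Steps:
$W{\left(E \right)} = E + E^{2}$ ($W{\left(E \right)} = E^{2} + E = E + E^{2}$)
$R{\left(U,N \right)} = 12$ ($R{\left(U,N \right)} = - 4 \left(1 - 4\right) = \left(-4\right) \left(-3\right) = 12$)
$h{\left(d \right)} = -5$
$\left(501 + R{\left(-21,-17 \right)}\right) h{\left(-22 \right)} = \left(501 + 12\right) \left(-5\right) = 513 \left(-5\right) = -2565$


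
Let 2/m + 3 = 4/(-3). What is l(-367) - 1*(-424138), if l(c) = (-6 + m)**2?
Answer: 71686378/169 ≈ 4.2418e+5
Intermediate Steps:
m = -6/13 (m = 2/(-3 + 4/(-3)) = 2/(-3 + 4*(-1/3)) = 2/(-3 - 4/3) = 2/(-13/3) = 2*(-3/13) = -6/13 ≈ -0.46154)
l(c) = 7056/169 (l(c) = (-6 - 6/13)**2 = (-84/13)**2 = 7056/169)
l(-367) - 1*(-424138) = 7056/169 - 1*(-424138) = 7056/169 + 424138 = 71686378/169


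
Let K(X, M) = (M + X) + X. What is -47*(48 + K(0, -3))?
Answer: -2115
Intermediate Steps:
K(X, M) = M + 2*X
-47*(48 + K(0, -3)) = -47*(48 + (-3 + 2*0)) = -47*(48 + (-3 + 0)) = -47*(48 - 3) = -47*45 = -2115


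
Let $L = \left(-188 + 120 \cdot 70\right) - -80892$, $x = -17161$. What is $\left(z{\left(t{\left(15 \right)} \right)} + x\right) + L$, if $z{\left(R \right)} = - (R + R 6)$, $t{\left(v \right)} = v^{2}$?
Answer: $70368$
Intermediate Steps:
$z{\left(R \right)} = - 7 R$ ($z{\left(R \right)} = - (R + 6 R) = - 7 R$)
$L = 89104$ ($L = \left(-188 + 8400\right) + 80892 = 8212 + 80892 = 89104$)
$\left(z{\left(t{\left(15 \right)} \right)} + x\right) + L = \left(- 7 \cdot 15^{2} - 17161\right) + 89104 = \left(\left(-7\right) 225 - 17161\right) + 89104 = \left(-1575 - 17161\right) + 89104 = -18736 + 89104 = 70368$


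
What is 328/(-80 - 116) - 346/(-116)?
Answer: 3721/2842 ≈ 1.3093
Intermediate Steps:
328/(-80 - 116) - 346/(-116) = 328/(-196) - 346*(-1/116) = 328*(-1/196) + 173/58 = -82/49 + 173/58 = 3721/2842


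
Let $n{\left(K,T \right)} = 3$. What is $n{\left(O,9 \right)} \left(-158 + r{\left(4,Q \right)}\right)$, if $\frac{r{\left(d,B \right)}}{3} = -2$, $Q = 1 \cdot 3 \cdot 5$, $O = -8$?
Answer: $-492$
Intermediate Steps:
$Q = 15$ ($Q = 3 \cdot 5 = 15$)
$r{\left(d,B \right)} = -6$ ($r{\left(d,B \right)} = 3 \left(-2\right) = -6$)
$n{\left(O,9 \right)} \left(-158 + r{\left(4,Q \right)}\right) = 3 \left(-158 - 6\right) = 3 \left(-164\right) = -492$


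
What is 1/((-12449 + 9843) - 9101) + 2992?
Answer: 35027343/11707 ≈ 2992.0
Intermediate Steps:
1/((-12449 + 9843) - 9101) + 2992 = 1/(-2606 - 9101) + 2992 = 1/(-11707) + 2992 = -1/11707 + 2992 = 35027343/11707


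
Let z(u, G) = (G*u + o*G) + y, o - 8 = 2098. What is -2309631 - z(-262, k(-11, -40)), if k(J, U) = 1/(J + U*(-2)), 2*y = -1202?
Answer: -159324914/69 ≈ -2.3091e+6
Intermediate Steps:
y = -601 (y = (½)*(-1202) = -601)
o = 2106 (o = 8 + 2098 = 2106)
k(J, U) = 1/(J - 2*U)
z(u, G) = -601 + 2106*G + G*u (z(u, G) = (G*u + 2106*G) - 601 = (2106*G + G*u) - 601 = -601 + 2106*G + G*u)
-2309631 - z(-262, k(-11, -40)) = -2309631 - (-601 + 2106/(-11 - 2*(-40)) - 262/(-11 - 2*(-40))) = -2309631 - (-601 + 2106/(-11 + 80) - 262/(-11 + 80)) = -2309631 - (-601 + 2106/69 - 262/69) = -2309631 - (-601 + 2106*(1/69) + (1/69)*(-262)) = -2309631 - (-601 + 702/23 - 262/69) = -2309631 - 1*(-39625/69) = -2309631 + 39625/69 = -159324914/69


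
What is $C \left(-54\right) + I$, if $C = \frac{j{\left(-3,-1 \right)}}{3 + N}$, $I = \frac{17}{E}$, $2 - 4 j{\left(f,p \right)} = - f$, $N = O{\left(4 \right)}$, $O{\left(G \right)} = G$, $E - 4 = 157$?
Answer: $\frac{655}{322} \approx 2.0342$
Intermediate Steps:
$E = 161$ ($E = 4 + 157 = 161$)
$N = 4$
$j{\left(f,p \right)} = \frac{1}{2} + \frac{f}{4}$ ($j{\left(f,p \right)} = \frac{1}{2} - \frac{\left(-1\right) f}{4} = \frac{1}{2} + \frac{f}{4}$)
$I = \frac{17}{161} \approx 0.10559$
$C = - \frac{1}{28}$ ($C = \frac{\frac{1}{2} + \frac{1}{4} \left(-3\right)}{3 + 4} = \frac{\frac{1}{2} - \frac{3}{4}}{7} = \left(- \frac{1}{4}\right) \frac{1}{7} = - \frac{1}{28} \approx -0.035714$)
$C \left(-54\right) + I = \left(- \frac{1}{28}\right) \left(-54\right) + \frac{17}{161} = \frac{27}{14} + \frac{17}{161} = \frac{655}{322}$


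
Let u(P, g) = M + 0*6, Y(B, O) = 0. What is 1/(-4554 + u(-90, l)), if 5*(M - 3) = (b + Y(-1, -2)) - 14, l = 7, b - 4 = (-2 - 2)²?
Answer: -5/22749 ≈ -0.00021979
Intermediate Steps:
b = 20 (b = 4 + (-2 - 2)² = 4 + (-4)² = 4 + 16 = 20)
M = 21/5 (M = 3 + ((20 + 0) - 14)/5 = 3 + (20 - 14)/5 = 3 + (⅕)*6 = 3 + 6/5 = 21/5 ≈ 4.2000)
u(P, g) = 21/5 (u(P, g) = 21/5 + 0*6 = 21/5 + 0 = 21/5)
1/(-4554 + u(-90, l)) = 1/(-4554 + 21/5) = 1/(-22749/5) = -5/22749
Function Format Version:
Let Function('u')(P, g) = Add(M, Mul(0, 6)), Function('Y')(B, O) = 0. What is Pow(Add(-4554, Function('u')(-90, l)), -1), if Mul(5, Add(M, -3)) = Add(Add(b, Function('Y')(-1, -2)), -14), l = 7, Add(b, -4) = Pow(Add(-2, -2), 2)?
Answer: Rational(-5, 22749) ≈ -0.00021979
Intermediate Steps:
b = 20 (b = Add(4, Pow(Add(-2, -2), 2)) = Add(4, Pow(-4, 2)) = Add(4, 16) = 20)
M = Rational(21, 5) (M = Add(3, Mul(Rational(1, 5), Add(Add(20, 0), -14))) = Add(3, Mul(Rational(1, 5), Add(20, -14))) = Add(3, Mul(Rational(1, 5), 6)) = Add(3, Rational(6, 5)) = Rational(21, 5) ≈ 4.2000)
Function('u')(P, g) = Rational(21, 5) (Function('u')(P, g) = Add(Rational(21, 5), Mul(0, 6)) = Add(Rational(21, 5), 0) = Rational(21, 5))
Pow(Add(-4554, Function('u')(-90, l)), -1) = Pow(Add(-4554, Rational(21, 5)), -1) = Pow(Rational(-22749, 5), -1) = Rational(-5, 22749)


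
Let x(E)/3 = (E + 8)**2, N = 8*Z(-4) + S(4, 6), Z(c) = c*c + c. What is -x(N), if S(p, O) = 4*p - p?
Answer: -40368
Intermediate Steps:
S(p, O) = 3*p
Z(c) = c + c**2 (Z(c) = c**2 + c = c + c**2)
N = 108 (N = 8*(-4*(1 - 4)) + 3*4 = 8*(-4*(-3)) + 12 = 8*12 + 12 = 96 + 12 = 108)
x(E) = 3*(8 + E)**2 (x(E) = 3*(E + 8)**2 = 3*(8 + E)**2)
-x(N) = -3*(8 + 108)**2 = -3*116**2 = -3*13456 = -1*40368 = -40368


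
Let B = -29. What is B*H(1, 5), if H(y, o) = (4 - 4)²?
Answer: 0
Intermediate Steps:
H(y, o) = 0 (H(y, o) = 0² = 0)
B*H(1, 5) = -29*0 = 0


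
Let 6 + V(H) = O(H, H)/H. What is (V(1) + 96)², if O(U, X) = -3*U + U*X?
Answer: 7744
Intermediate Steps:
V(H) = -9 + H (V(H) = -6 + (H*(-3 + H))/H = -6 + (-3 + H) = -9 + H)
(V(1) + 96)² = ((-9 + 1) + 96)² = (-8 + 96)² = 88² = 7744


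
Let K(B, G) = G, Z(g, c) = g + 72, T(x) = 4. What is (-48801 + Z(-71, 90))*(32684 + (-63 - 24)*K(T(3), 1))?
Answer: -1590733600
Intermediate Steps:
Z(g, c) = 72 + g
(-48801 + Z(-71, 90))*(32684 + (-63 - 24)*K(T(3), 1)) = (-48801 + (72 - 71))*(32684 + (-63 - 24)*1) = (-48801 + 1)*(32684 - 87*1) = -48800*(32684 - 87) = -48800*32597 = -1590733600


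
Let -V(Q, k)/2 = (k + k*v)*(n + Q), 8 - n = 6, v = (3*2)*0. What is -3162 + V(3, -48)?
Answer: -2682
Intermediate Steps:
v = 0 (v = 6*0 = 0)
n = 2 (n = 8 - 1*6 = 8 - 6 = 2)
V(Q, k) = -2*k*(2 + Q) (V(Q, k) = -2*(k + k*0)*(2 + Q) = -2*(k + 0)*(2 + Q) = -2*k*(2 + Q))
-3162 + V(3, -48) = -3162 - 2*(-48)*(2 + 3) = -3162 - 2*(-48)*5 = -3162 + 480 = -2682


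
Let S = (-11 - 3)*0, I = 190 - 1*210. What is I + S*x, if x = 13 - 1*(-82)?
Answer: -20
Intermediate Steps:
I = -20 (I = 190 - 210 = -20)
S = 0 (S = -14*0 = 0)
x = 95 (x = 13 + 82 = 95)
I + S*x = -20 + 0*95 = -20 + 0 = -20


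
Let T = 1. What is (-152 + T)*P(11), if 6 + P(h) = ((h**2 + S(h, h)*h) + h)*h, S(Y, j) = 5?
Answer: -309701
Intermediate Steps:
P(h) = -6 + h*(h**2 + 6*h) (P(h) = -6 + ((h**2 + 5*h) + h)*h = -6 + (h**2 + 6*h)*h = -6 + h*(h**2 + 6*h))
(-152 + T)*P(11) = (-152 + 1)*(-6 + 11**3 + 6*11**2) = -151*(-6 + 1331 + 6*121) = -151*(-6 + 1331 + 726) = -151*2051 = -309701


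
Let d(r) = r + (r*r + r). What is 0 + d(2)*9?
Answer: 72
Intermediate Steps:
d(r) = r² + 2*r (d(r) = r + (r² + r) = r + (r + r²) = r² + 2*r)
0 + d(2)*9 = 0 + (2*(2 + 2))*9 = 0 + (2*4)*9 = 0 + 8*9 = 0 + 72 = 72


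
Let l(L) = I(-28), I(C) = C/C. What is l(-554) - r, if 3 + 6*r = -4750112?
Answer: 4750121/6 ≈ 7.9169e+5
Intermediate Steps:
I(C) = 1
l(L) = 1
r = -4750115/6 (r = -½ + (⅙)*(-4750112) = -½ - 2375056/3 = -4750115/6 ≈ -7.9169e+5)
l(-554) - r = 1 - 1*(-4750115/6) = 1 + 4750115/6 = 4750121/6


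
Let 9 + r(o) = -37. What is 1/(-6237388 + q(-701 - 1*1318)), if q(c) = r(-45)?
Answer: -1/6237434 ≈ -1.6032e-7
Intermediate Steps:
r(o) = -46 (r(o) = -9 - 37 = -46)
q(c) = -46
1/(-6237388 + q(-701 - 1*1318)) = 1/(-6237388 - 46) = 1/(-6237434) = -1/6237434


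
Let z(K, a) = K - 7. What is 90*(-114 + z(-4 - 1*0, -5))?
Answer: -11250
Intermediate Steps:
z(K, a) = -7 + K
90*(-114 + z(-4 - 1*0, -5)) = 90*(-114 + (-7 + (-4 - 1*0))) = 90*(-114 + (-7 + (-4 + 0))) = 90*(-114 + (-7 - 4)) = 90*(-114 - 11) = 90*(-125) = -11250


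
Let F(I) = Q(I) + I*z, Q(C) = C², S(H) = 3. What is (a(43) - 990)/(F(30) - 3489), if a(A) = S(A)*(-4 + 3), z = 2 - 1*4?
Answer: 331/883 ≈ 0.37486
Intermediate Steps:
z = -2 (z = 2 - 4 = -2)
F(I) = I² - 2*I (F(I) = I² + I*(-2) = I² - 2*I)
a(A) = -3 (a(A) = 3*(-4 + 3) = 3*(-1) = -3)
(a(43) - 990)/(F(30) - 3489) = (-3 - 990)/(30*(-2 + 30) - 3489) = -993/(30*28 - 3489) = -993/(840 - 3489) = -993/(-2649) = -993*(-1/2649) = 331/883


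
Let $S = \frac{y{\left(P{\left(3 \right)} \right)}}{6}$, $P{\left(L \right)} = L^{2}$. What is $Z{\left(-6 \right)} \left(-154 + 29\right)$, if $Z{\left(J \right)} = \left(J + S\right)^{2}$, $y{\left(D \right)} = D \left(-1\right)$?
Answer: $- \frac{28125}{4} \approx -7031.3$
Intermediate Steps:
$y{\left(D \right)} = - D$
$S = - \frac{3}{2}$ ($S = \frac{\left(-1\right) 3^{2}}{6} = \left(-1\right) 9 \cdot \frac{1}{6} = \left(-9\right) \frac{1}{6} = - \frac{3}{2} \approx -1.5$)
$Z{\left(J \right)} = \left(- \frac{3}{2} + J\right)^{2}$ ($Z{\left(J \right)} = \left(J - \frac{3}{2}\right)^{2} = \left(- \frac{3}{2} + J\right)^{2}$)
$Z{\left(-6 \right)} \left(-154 + 29\right) = \frac{\left(-3 + 2 \left(-6\right)\right)^{2}}{4} \left(-154 + 29\right) = \frac{\left(-3 - 12\right)^{2}}{4} \left(-125\right) = \frac{\left(-15\right)^{2}}{4} \left(-125\right) = \frac{1}{4} \cdot 225 \left(-125\right) = \frac{225}{4} \left(-125\right) = - \frac{28125}{4}$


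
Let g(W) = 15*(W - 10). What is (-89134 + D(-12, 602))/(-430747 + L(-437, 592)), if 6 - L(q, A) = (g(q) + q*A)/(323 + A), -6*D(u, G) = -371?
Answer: 163002065/787725212 ≈ 0.20693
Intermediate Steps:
D(u, G) = 371/6 (D(u, G) = -1/6*(-371) = 371/6)
g(W) = -150 + 15*W (g(W) = 15*(-10 + W) = -150 + 15*W)
L(q, A) = 6 - (-150 + 15*q + A*q)/(323 + A) (L(q, A) = 6 - ((-150 + 15*q) + q*A)/(323 + A) = 6 - ((-150 + 15*q) + A*q)/(323 + A) = 6 - (-150 + 15*q + A*q)/(323 + A))
(-89134 + D(-12, 602))/(-430747 + L(-437, 592)) = (-89134 + 371/6)/(-430747 + (2088 - 15*(-437) + 6*592 - 1*592*(-437))/(323 + 592)) = -534433/(6*(-430747 + (2088 + 6555 + 3552 + 258704)/915)) = -534433/(6*(-430747 + (1/915)*270899)) = -534433/(6*(-430747 + 270899/915)) = -534433/(6*(-393862606/915)) = -534433/6*(-915/393862606) = 163002065/787725212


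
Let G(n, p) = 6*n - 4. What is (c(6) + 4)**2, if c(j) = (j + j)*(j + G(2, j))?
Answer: 29584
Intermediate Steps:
G(n, p) = -4 + 6*n
c(j) = 2*j*(8 + j) (c(j) = (j + j)*(j + (-4 + 6*2)) = (2*j)*(j + (-4 + 12)) = (2*j)*(j + 8) = (2*j)*(8 + j) = 2*j*(8 + j))
(c(6) + 4)**2 = (2*6*(8 + 6) + 4)**2 = (2*6*14 + 4)**2 = (168 + 4)**2 = 172**2 = 29584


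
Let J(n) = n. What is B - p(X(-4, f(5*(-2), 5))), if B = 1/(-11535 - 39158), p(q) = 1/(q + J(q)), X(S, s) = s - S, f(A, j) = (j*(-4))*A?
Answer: -51101/20682744 ≈ -0.0024707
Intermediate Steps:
f(A, j) = -4*A*j (f(A, j) = (-4*j)*A = -4*A*j)
p(q) = 1/(2*q) (p(q) = 1/(q + q) = 1/(2*q))
B = -1/50693 (B = 1/(-50693) = -1/50693 ≈ -1.9727e-5)
B - p(X(-4, f(5*(-2), 5))) = -1/50693 - 1/(2*(-4*5*(-2)*5 - 1*(-4))) = -1/50693 - 1/(2*(-4*(-10)*5 + 4)) = -1/50693 - 1/(2*(200 + 4)) = -1/50693 - 1/(2*204) = -1/50693 - 1*1/408 = -1/50693 - 1/408 = -51101/20682744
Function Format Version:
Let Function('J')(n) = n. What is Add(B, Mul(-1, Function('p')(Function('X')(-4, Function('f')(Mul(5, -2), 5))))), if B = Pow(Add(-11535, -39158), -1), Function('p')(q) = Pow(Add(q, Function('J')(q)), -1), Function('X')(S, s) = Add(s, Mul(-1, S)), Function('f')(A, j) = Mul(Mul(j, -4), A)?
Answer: Rational(-51101, 20682744) ≈ -0.0024707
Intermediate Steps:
Function('f')(A, j) = Mul(-4, A, j) (Function('f')(A, j) = Mul(Mul(-4, j), A) = Mul(-4, A, j))
Function('p')(q) = Mul(Rational(1, 2), Pow(q, -1)) (Function('p')(q) = Pow(Add(q, q), -1) = Pow(Mul(2, q), -1) = Mul(Rational(1, 2), Pow(q, -1)))
B = Rational(-1, 50693) (B = Pow(-50693, -1) = Rational(-1, 50693) ≈ -1.9727e-5)
Add(B, Mul(-1, Function('p')(Function('X')(-4, Function('f')(Mul(5, -2), 5))))) = Add(Rational(-1, 50693), Mul(-1, Mul(Rational(1, 2), Pow(Add(Mul(-4, Mul(5, -2), 5), Mul(-1, -4)), -1)))) = Add(Rational(-1, 50693), Mul(-1, Mul(Rational(1, 2), Pow(Add(Mul(-4, -10, 5), 4), -1)))) = Add(Rational(-1, 50693), Mul(-1, Mul(Rational(1, 2), Pow(Add(200, 4), -1)))) = Add(Rational(-1, 50693), Mul(-1, Mul(Rational(1, 2), Pow(204, -1)))) = Add(Rational(-1, 50693), Mul(-1, Mul(Rational(1, 2), Rational(1, 204)))) = Add(Rational(-1, 50693), Mul(-1, Rational(1, 408))) = Add(Rational(-1, 50693), Rational(-1, 408)) = Rational(-51101, 20682744)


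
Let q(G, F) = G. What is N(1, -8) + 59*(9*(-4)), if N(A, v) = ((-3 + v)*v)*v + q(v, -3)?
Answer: -2836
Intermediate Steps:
N(A, v) = v + v**2*(-3 + v) (N(A, v) = ((-3 + v)*v)*v + v = (v*(-3 + v))*v + v = v**2*(-3 + v) + v = v + v**2*(-3 + v))
N(1, -8) + 59*(9*(-4)) = -8*(1 + (-8)**2 - 3*(-8)) + 59*(9*(-4)) = -8*(1 + 64 + 24) + 59*(-36) = -8*89 - 2124 = -712 - 2124 = -2836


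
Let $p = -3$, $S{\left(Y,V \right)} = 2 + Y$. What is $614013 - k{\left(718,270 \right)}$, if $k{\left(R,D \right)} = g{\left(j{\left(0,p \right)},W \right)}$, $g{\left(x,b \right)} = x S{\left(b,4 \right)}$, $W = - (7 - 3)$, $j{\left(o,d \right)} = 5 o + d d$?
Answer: $614031$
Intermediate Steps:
$j{\left(o,d \right)} = d^{2} + 5 o$ ($j{\left(o,d \right)} = 5 o + d^{2} = d^{2} + 5 o$)
$W = -4$ ($W = - (7 - 3) = \left(-1\right) 4 = -4$)
$g{\left(x,b \right)} = x \left(2 + b\right)$
$k{\left(R,D \right)} = -18$ ($k{\left(R,D \right)} = \left(\left(-3\right)^{2} + 5 \cdot 0\right) \left(2 - 4\right) = \left(9 + 0\right) \left(-2\right) = 9 \left(-2\right) = -18$)
$614013 - k{\left(718,270 \right)} = 614013 - -18 = 614013 + 18 = 614031$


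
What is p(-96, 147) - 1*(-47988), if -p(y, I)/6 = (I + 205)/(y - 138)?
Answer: 1871884/39 ≈ 47997.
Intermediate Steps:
p(y, I) = -6*(205 + I)/(-138 + y) (p(y, I) = -6*(I + 205)/(y - 138) = -6*(205 + I)/(-138 + y))
p(-96, 147) - 1*(-47988) = 6*(-205 - 1*147)/(-138 - 96) - 1*(-47988) = 6*(-205 - 147)/(-234) + 47988 = 6*(-1/234)*(-352) + 47988 = 352/39 + 47988 = 1871884/39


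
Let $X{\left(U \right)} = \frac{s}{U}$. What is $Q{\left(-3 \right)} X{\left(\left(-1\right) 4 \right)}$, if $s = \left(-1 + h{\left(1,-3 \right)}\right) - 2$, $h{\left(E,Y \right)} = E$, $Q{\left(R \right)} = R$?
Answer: $- \frac{3}{2} \approx -1.5$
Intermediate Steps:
$s = -2$ ($s = \left(-1 + 1\right) - 2 = 0 - 2 = -2$)
$X{\left(U \right)} = - \frac{2}{U}$
$Q{\left(-3 \right)} X{\left(\left(-1\right) 4 \right)} = - 3 \left(- \frac{2}{\left(-1\right) 4}\right) = - 3 \left(- \frac{2}{-4}\right) = - 3 \left(\left(-2\right) \left(- \frac{1}{4}\right)\right) = \left(-3\right) \frac{1}{2} = - \frac{3}{2}$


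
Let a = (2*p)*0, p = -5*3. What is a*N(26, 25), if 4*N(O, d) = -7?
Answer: 0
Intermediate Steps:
p = -15
N(O, d) = -7/4 (N(O, d) = (¼)*(-7) = -7/4)
a = 0 (a = (2*(-15))*0 = -30*0 = 0)
a*N(26, 25) = 0*(-7/4) = 0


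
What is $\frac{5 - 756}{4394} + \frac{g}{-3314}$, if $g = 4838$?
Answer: $- \frac{11873493}{7280858} \approx -1.6308$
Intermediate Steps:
$\frac{5 - 756}{4394} + \frac{g}{-3314} = \frac{5 - 756}{4394} + \frac{4838}{-3314} = \left(5 - 756\right) \frac{1}{4394} + 4838 \left(- \frac{1}{3314}\right) = \left(-751\right) \frac{1}{4394} - \frac{2419}{1657} = - \frac{751}{4394} - \frac{2419}{1657} = - \frac{11873493}{7280858}$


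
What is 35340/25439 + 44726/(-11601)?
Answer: -727805374/295117839 ≈ -2.4662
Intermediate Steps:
35340/25439 + 44726/(-11601) = 35340*(1/25439) + 44726*(-1/11601) = 35340/25439 - 44726/11601 = -727805374/295117839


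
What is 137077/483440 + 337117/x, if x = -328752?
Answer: -1842367259/2483310420 ≈ -0.74190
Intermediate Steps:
137077/483440 + 337117/x = 137077/483440 + 337117/(-328752) = 137077*(1/483440) + 337117*(-1/328752) = 137077/483440 - 337117/328752 = -1842367259/2483310420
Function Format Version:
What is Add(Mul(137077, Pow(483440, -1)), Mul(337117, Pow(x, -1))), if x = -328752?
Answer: Rational(-1842367259, 2483310420) ≈ -0.74190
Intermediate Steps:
Add(Mul(137077, Pow(483440, -1)), Mul(337117, Pow(x, -1))) = Add(Mul(137077, Pow(483440, -1)), Mul(337117, Pow(-328752, -1))) = Add(Mul(137077, Rational(1, 483440)), Mul(337117, Rational(-1, 328752))) = Add(Rational(137077, 483440), Rational(-337117, 328752)) = Rational(-1842367259, 2483310420)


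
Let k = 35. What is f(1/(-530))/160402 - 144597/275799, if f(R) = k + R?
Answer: -4095839213723/7815505644980 ≈ -0.52407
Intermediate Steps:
f(R) = 35 + R
f(1/(-530))/160402 - 144597/275799 = (35 + 1/(-530))/160402 - 144597/275799 = (35 - 1/530)*(1/160402) - 144597*1/275799 = (18549/530)*(1/160402) - 48199/91933 = 18549/85013060 - 48199/91933 = -4095839213723/7815505644980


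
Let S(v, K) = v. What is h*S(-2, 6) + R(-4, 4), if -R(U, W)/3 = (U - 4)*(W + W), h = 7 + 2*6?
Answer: 154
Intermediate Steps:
h = 19 (h = 7 + 12 = 19)
R(U, W) = -6*W*(-4 + U) (R(U, W) = -3*(U - 4)*(W + W) = -3*(-4 + U)*2*W = -6*W*(-4 + U))
h*S(-2, 6) + R(-4, 4) = 19*(-2) + 6*4*(4 - 1*(-4)) = -38 + 6*4*(4 + 4) = -38 + 6*4*8 = -38 + 192 = 154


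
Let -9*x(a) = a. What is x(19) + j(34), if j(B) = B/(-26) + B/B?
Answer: -283/117 ≈ -2.4188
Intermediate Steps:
j(B) = 1 - B/26 (j(B) = B*(-1/26) + 1 = -B/26 + 1 = 1 - B/26)
x(a) = -a/9
x(19) + j(34) = -⅑*19 + (1 - 1/26*34) = -19/9 + (1 - 17/13) = -19/9 - 4/13 = -283/117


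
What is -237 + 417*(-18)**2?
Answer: 134871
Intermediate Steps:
-237 + 417*(-18)**2 = -237 + 417*324 = -237 + 135108 = 134871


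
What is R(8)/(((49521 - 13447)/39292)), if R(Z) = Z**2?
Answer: 1257344/18037 ≈ 69.709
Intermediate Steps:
R(8)/(((49521 - 13447)/39292)) = 8**2/(((49521 - 13447)/39292)) = 64/((36074*(1/39292))) = 64/(18037/19646) = 64*(19646/18037) = 1257344/18037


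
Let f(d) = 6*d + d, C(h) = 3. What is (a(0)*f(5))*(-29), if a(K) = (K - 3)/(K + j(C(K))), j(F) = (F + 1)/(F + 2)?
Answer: 15225/4 ≈ 3806.3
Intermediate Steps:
j(F) = (1 + F)/(2 + F)
a(K) = (-3 + K)/(4/5 + K) (a(K) = (K - 3)/(K + (1 + 3)/(2 + 3)) = (-3 + K)/(K + 4/5) = (-3 + K)/(4/5 + K))
f(d) = 7*d
(a(0)*f(5))*(-29) = ((5*(-3 + 0)/(4 + 5*0))*(7*5))*(-29) = ((5*(-3)/(4 + 0))*35)*(-29) = ((5*(-3)/4)*35)*(-29) = ((5*(1/4)*(-3))*35)*(-29) = -15/4*35*(-29) = -525/4*(-29) = 15225/4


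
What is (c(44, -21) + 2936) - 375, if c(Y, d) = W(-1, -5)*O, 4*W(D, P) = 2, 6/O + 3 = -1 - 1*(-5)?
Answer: 2564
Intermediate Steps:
O = 6 (O = 6/(-3 + (-1 - 1*(-5))) = 6/(-3 + (-1 + 5)) = 6/(-3 + 4) = 6/1 = 6*1 = 6)
W(D, P) = ½ (W(D, P) = (¼)*2 = ½)
c(Y, d) = 3 (c(Y, d) = (½)*6 = 3)
(c(44, -21) + 2936) - 375 = (3 + 2936) - 375 = 2939 - 375 = 2564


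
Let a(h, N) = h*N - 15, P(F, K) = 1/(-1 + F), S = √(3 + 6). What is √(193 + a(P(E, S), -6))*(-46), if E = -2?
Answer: -276*√5 ≈ -617.15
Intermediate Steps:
S = 3 (S = √9 = 3)
a(h, N) = -15 + N*h (a(h, N) = N*h - 15 = -15 + N*h)
√(193 + a(P(E, S), -6))*(-46) = √(193 + (-15 - 6/(-1 - 2)))*(-46) = √(193 + (-15 - 6/(-3)))*(-46) = √(193 + (-15 - 6*(-⅓)))*(-46) = √(193 + (-15 + 2))*(-46) = √(193 - 13)*(-46) = √180*(-46) = (6*√5)*(-46) = -276*√5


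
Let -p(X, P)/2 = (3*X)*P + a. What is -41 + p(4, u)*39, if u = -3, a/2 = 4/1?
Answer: 2143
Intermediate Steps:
a = 8 (a = 2*(4/1) = 2*(4*1) = 2*4 = 8)
p(X, P) = -16 - 6*P*X (p(X, P) = -2*((3*X)*P + 8) = -2*(3*P*X + 8) = -2*(8 + 3*P*X) = -16 - 6*P*X)
-41 + p(4, u)*39 = -41 + (-16 - 6*(-3)*4)*39 = -41 + (-16 + 72)*39 = -41 + 56*39 = -41 + 2184 = 2143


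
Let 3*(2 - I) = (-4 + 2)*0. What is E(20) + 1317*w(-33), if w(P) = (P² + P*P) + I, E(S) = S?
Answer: 2871080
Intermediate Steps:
I = 2 (I = 2 - (-4 + 2)*0/3 = 2 - (-2)*0/3 = 2 - ⅓*0 = 2 + 0 = 2)
w(P) = 2 + 2*P² (w(P) = (P² + P*P) + 2 = (P² + P²) + 2 = 2*P² + 2 = 2 + 2*P²)
E(20) + 1317*w(-33) = 20 + 1317*(2 + 2*(-33)²) = 20 + 1317*(2 + 2*1089) = 20 + 1317*(2 + 2178) = 20 + 1317*2180 = 20 + 2871060 = 2871080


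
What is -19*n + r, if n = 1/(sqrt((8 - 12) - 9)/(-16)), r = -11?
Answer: -11 - 304*I*sqrt(13)/13 ≈ -11.0 - 84.314*I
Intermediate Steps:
n = 16*I*sqrt(13)/13 (n = 1/(sqrt(-4 - 9)*(-1/16)) = 1/(sqrt(-13)*(-1/16)) = 1/((I*sqrt(13))*(-1/16)) = 1/(-I*sqrt(13)/16) = 16*I*sqrt(13)/13 ≈ 4.4376*I)
-19*n + r = -304*I*sqrt(13)/13 - 11 = -11 - 304*I*sqrt(13)/13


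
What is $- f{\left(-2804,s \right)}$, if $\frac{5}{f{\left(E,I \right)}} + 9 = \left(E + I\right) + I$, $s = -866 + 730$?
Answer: $\frac{1}{617} \approx 0.0016207$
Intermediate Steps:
$s = -136$
$f{\left(E,I \right)} = \frac{5}{-9 + E + 2 I}$ ($f{\left(E,I \right)} = \frac{5}{-9 + \left(\left(E + I\right) + I\right)} = \frac{5}{-9 + \left(E + 2 I\right)} = \frac{5}{-9 + E + 2 I}$)
$- f{\left(-2804,s \right)} = - \frac{5}{-9 - 2804 + 2 \left(-136\right)} = - \frac{5}{-9 - 2804 - 272} = - \frac{5}{-3085} = - \frac{5 \left(-1\right)}{3085} = \left(-1\right) \left(- \frac{1}{617}\right) = \frac{1}{617}$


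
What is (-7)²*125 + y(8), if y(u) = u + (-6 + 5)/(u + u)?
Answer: 98127/16 ≈ 6132.9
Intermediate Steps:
y(u) = u - 1/(2*u)
(-7)²*125 + y(8) = (-7)²*125 + (8 - ½/8) = 49*125 + (8 - ½*⅛) = 6125 + (8 - 1/16) = 6125 + 127/16 = 98127/16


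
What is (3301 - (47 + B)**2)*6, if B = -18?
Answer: 14760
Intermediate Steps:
(3301 - (47 + B)**2)*6 = (3301 - (47 - 18)**2)*6 = (3301 - 1*29**2)*6 = (3301 - 1*841)*6 = (3301 - 841)*6 = 2460*6 = 14760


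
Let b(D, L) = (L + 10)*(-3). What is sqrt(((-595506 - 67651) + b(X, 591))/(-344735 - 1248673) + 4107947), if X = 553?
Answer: sqrt(2546354787839553)/24897 ≈ 2026.8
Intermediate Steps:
b(D, L) = -30 - 3*L (b(D, L) = (10 + L)*(-3) = -30 - 3*L)
sqrt(((-595506 - 67651) + b(X, 591))/(-344735 - 1248673) + 4107947) = sqrt(((-595506 - 67651) + (-30 - 3*591))/(-344735 - 1248673) + 4107947) = sqrt((-663157 + (-30 - 1773))/(-1593408) + 4107947) = sqrt((-663157 - 1803)*(-1/1593408) + 4107947) = sqrt(-664960*(-1/1593408) + 4107947) = sqrt(10390/24897 + 4107947) = sqrt(102275566849/24897) = sqrt(2546354787839553)/24897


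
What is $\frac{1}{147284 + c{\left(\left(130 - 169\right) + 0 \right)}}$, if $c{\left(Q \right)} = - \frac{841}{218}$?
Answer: $\frac{218}{32107071} \approx 6.7898 \cdot 10^{-6}$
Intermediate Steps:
$c{\left(Q \right)} = - \frac{841}{218}$ ($c{\left(Q \right)} = \left(-841\right) \frac{1}{218} = - \frac{841}{218}$)
$\frac{1}{147284 + c{\left(\left(130 - 169\right) + 0 \right)}} = \frac{1}{147284 - \frac{841}{218}} = \frac{1}{\frac{32107071}{218}} = \frac{218}{32107071}$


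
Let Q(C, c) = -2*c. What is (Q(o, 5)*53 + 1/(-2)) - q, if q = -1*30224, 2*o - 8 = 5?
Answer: 59387/2 ≈ 29694.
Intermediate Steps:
o = 13/2 (o = 4 + (½)*5 = 4 + 5/2 = 13/2 ≈ 6.5000)
q = -30224
(Q(o, 5)*53 + 1/(-2)) - q = (-2*5*53 + 1/(-2)) - 1*(-30224) = (-10*53 - ½) + 30224 = (-530 - ½) + 30224 = -1061/2 + 30224 = 59387/2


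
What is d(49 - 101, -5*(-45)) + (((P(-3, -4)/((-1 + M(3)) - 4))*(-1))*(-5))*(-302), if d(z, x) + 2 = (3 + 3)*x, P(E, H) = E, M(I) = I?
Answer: -917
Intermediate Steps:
d(z, x) = -2 + 6*x (d(z, x) = -2 + (3 + 3)*x = -2 + 6*x)
d(49 - 101, -5*(-45)) + (((P(-3, -4)/((-1 + M(3)) - 4))*(-1))*(-5))*(-302) = (-2 + 6*(-5*(-45))) + ((-3/((-1 + 3) - 4)*(-1))*(-5))*(-302) = (-2 + 6*225) + ((-3/(2 - 4)*(-1))*(-5))*(-302) = (-2 + 1350) + ((-3/(-2)*(-1))*(-5))*(-302) = 1348 + ((-3*(-1/2)*(-1))*(-5))*(-302) = 1348 + (((3/2)*(-1))*(-5))*(-302) = 1348 - 3/2*(-5)*(-302) = 1348 + (15/2)*(-302) = 1348 - 2265 = -917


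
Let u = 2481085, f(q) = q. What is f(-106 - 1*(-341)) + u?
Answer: 2481320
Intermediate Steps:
f(-106 - 1*(-341)) + u = (-106 - 1*(-341)) + 2481085 = (-106 + 341) + 2481085 = 235 + 2481085 = 2481320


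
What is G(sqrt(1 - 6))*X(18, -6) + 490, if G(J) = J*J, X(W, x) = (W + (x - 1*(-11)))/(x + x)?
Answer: 5995/12 ≈ 499.58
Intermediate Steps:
X(W, x) = (11 + W + x)/(2*x) (X(W, x) = (W + (x + 11))/((2*x)) = (W + (11 + x))*(1/(2*x)) = (11 + W + x)*(1/(2*x)) = (11 + W + x)/(2*x))
G(J) = J**2
G(sqrt(1 - 6))*X(18, -6) + 490 = (sqrt(1 - 6))**2*((1/2)*(11 + 18 - 6)/(-6)) + 490 = (sqrt(-5))**2*((1/2)*(-1/6)*23) + 490 = (I*sqrt(5))**2*(-23/12) + 490 = -5*(-23/12) + 490 = 115/12 + 490 = 5995/12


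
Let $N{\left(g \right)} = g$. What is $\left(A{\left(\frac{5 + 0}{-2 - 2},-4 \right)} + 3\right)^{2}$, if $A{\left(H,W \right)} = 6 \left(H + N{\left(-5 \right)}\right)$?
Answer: $\frac{4761}{4} \approx 1190.3$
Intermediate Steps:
$A{\left(H,W \right)} = -30 + 6 H$ ($A{\left(H,W \right)} = 6 \left(H - 5\right) = 6 \left(-5 + H\right) = -30 + 6 H$)
$\left(A{\left(\frac{5 + 0}{-2 - 2},-4 \right)} + 3\right)^{2} = \left(\left(-30 + 6 \frac{5 + 0}{-2 - 2}\right) + 3\right)^{2} = \left(\left(-30 + 6 \frac{5}{-4}\right) + 3\right)^{2} = \left(\left(-30 + 6 \cdot 5 \left(- \frac{1}{4}\right)\right) + 3\right)^{2} = \left(\left(-30 + 6 \left(- \frac{5}{4}\right)\right) + 3\right)^{2} = \left(\left(-30 - \frac{15}{2}\right) + 3\right)^{2} = \left(- \frac{75}{2} + 3\right)^{2} = \left(- \frac{69}{2}\right)^{2} = \frac{4761}{4}$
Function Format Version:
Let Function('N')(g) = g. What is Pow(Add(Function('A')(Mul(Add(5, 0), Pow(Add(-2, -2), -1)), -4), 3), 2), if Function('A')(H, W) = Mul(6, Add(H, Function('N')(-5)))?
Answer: Rational(4761, 4) ≈ 1190.3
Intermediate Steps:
Function('A')(H, W) = Add(-30, Mul(6, H)) (Function('A')(H, W) = Mul(6, Add(H, -5)) = Mul(6, Add(-5, H)) = Add(-30, Mul(6, H)))
Pow(Add(Function('A')(Mul(Add(5, 0), Pow(Add(-2, -2), -1)), -4), 3), 2) = Pow(Add(Add(-30, Mul(6, Mul(Add(5, 0), Pow(Add(-2, -2), -1)))), 3), 2) = Pow(Add(Add(-30, Mul(6, Mul(5, Pow(-4, -1)))), 3), 2) = Pow(Add(Add(-30, Mul(6, Mul(5, Rational(-1, 4)))), 3), 2) = Pow(Add(Add(-30, Mul(6, Rational(-5, 4))), 3), 2) = Pow(Add(Add(-30, Rational(-15, 2)), 3), 2) = Pow(Add(Rational(-75, 2), 3), 2) = Pow(Rational(-69, 2), 2) = Rational(4761, 4)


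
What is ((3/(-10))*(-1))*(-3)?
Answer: -9/10 ≈ -0.90000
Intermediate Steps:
((3/(-10))*(-1))*(-3) = ((3*(-⅒))*(-1))*(-3) = -3/10*(-1)*(-3) = (3/10)*(-3) = -9/10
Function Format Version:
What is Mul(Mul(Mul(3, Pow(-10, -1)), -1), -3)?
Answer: Rational(-9, 10) ≈ -0.90000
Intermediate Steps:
Mul(Mul(Mul(3, Pow(-10, -1)), -1), -3) = Mul(Mul(Mul(3, Rational(-1, 10)), -1), -3) = Mul(Mul(Rational(-3, 10), -1), -3) = Mul(Rational(3, 10), -3) = Rational(-9, 10)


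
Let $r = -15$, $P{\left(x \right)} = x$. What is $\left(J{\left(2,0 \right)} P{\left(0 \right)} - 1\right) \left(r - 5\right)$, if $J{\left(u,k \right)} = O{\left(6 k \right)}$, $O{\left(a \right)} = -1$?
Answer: $20$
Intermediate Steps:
$J{\left(u,k \right)} = -1$
$\left(J{\left(2,0 \right)} P{\left(0 \right)} - 1\right) \left(r - 5\right) = \left(\left(-1\right) 0 - 1\right) \left(-15 - 5\right) = \left(0 - 1\right) \left(-20\right) = \left(-1\right) \left(-20\right) = 20$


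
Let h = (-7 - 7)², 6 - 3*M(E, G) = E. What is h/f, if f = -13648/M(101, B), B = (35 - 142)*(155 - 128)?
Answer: 4655/10236 ≈ 0.45477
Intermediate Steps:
B = -2889 (B = -107*27 = -2889)
M(E, G) = 2 - E/3
f = 40944/95 (f = -13648/(2 - ⅓*101) = -13648/(2 - 101/3) = -13648/(-95/3) = -13648*(-3/95) = 40944/95 ≈ 430.99)
h = 196 (h = (-14)² = 196)
h/f = 196/(40944/95) = 196*(95/40944) = 4655/10236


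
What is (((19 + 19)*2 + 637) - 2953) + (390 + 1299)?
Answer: -551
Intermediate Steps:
(((19 + 19)*2 + 637) - 2953) + (390 + 1299) = ((38*2 + 637) - 2953) + 1689 = ((76 + 637) - 2953) + 1689 = (713 - 2953) + 1689 = -2240 + 1689 = -551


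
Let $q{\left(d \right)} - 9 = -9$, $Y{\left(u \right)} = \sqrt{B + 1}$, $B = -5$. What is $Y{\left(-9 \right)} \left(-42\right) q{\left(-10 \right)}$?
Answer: $0$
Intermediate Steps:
$Y{\left(u \right)} = 2 i$ ($Y{\left(u \right)} = \sqrt{-5 + 1} = \sqrt{-4} = 2 i$)
$q{\left(d \right)} = 0$ ($q{\left(d \right)} = 9 - 9 = 0$)
$Y{\left(-9 \right)} \left(-42\right) q{\left(-10 \right)} = 2 i \left(-42\right) 0 = - 84 i 0 = 0$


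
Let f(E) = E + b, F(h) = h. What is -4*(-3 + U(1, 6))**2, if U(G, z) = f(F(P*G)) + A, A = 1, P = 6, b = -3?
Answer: -4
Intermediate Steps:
f(E) = -3 + E (f(E) = E - 3 = -3 + E)
U(G, z) = -2 + 6*G (U(G, z) = (-3 + 6*G) + 1 = -2 + 6*G)
-4*(-3 + U(1, 6))**2 = -4*(-3 + (-2 + 6*1))**2 = -4*(-3 + (-2 + 6))**2 = -4*(-3 + 4)**2 = -4*1**2 = -4*1 = -4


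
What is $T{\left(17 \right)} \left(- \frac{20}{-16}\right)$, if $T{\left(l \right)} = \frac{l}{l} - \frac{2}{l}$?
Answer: $\frac{75}{68} \approx 1.1029$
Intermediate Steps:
$T{\left(l \right)} = 1 - \frac{2}{l}$
$T{\left(17 \right)} \left(- \frac{20}{-16}\right) = \frac{-2 + 17}{17} \left(- \frac{20}{-16}\right) = \frac{1}{17} \cdot 15 \left(\left(-20\right) \left(- \frac{1}{16}\right)\right) = \frac{15}{17} \cdot \frac{5}{4} = \frac{75}{68}$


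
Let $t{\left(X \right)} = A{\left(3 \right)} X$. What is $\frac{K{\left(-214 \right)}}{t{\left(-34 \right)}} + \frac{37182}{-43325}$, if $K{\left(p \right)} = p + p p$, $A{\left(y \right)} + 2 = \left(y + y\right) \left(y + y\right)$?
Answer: $- \frac{1008911271}{25041850} \approx -40.289$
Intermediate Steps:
$A{\left(y \right)} = -2 + 4 y^{2}$ ($A{\left(y \right)} = -2 + \left(y + y\right) \left(y + y\right) = -2 + 2 y 2 y = -2 + 4 y^{2}$)
$K{\left(p \right)} = p + p^{2}$
$t{\left(X \right)} = 34 X$ ($t{\left(X \right)} = \left(-2 + 4 \cdot 3^{2}\right) X = \left(-2 + 4 \cdot 9\right) X = \left(-2 + 36\right) X = 34 X$)
$\frac{K{\left(-214 \right)}}{t{\left(-34 \right)}} + \frac{37182}{-43325} = \frac{\left(-214\right) \left(1 - 214\right)}{34 \left(-34\right)} + \frac{37182}{-43325} = \frac{\left(-214\right) \left(-213\right)}{-1156} + 37182 \left(- \frac{1}{43325}\right) = 45582 \left(- \frac{1}{1156}\right) - \frac{37182}{43325} = - \frac{22791}{578} - \frac{37182}{43325} = - \frac{1008911271}{25041850}$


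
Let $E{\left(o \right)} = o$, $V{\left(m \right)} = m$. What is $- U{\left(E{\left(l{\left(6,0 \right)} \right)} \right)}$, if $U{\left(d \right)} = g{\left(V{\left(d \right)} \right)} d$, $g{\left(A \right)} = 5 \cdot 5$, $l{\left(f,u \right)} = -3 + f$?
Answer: $-75$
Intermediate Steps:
$g{\left(A \right)} = 25$
$U{\left(d \right)} = 25 d$
$- U{\left(E{\left(l{\left(6,0 \right)} \right)} \right)} = - 25 \left(-3 + 6\right) = - 25 \cdot 3 = \left(-1\right) 75 = -75$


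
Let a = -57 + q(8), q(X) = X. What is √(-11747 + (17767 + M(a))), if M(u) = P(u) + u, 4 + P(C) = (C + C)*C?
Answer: 11*√89 ≈ 103.77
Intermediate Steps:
P(C) = -4 + 2*C² (P(C) = -4 + (C + C)*C = -4 + (2*C)*C = -4 + 2*C²)
a = -49 (a = -57 + 8 = -49)
M(u) = -4 + u + 2*u² (M(u) = (-4 + 2*u²) + u = -4 + u + 2*u²)
√(-11747 + (17767 + M(a))) = √(-11747 + (17767 + (-4 - 49 + 2*(-49)²))) = √(-11747 + (17767 + (-4 - 49 + 2*2401))) = √(-11747 + (17767 + (-4 - 49 + 4802))) = √(-11747 + (17767 + 4749)) = √(-11747 + 22516) = √10769 = 11*√89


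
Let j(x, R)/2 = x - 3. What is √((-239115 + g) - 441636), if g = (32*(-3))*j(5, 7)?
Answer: I*√681135 ≈ 825.31*I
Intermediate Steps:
j(x, R) = -6 + 2*x (j(x, R) = 2*(x - 3) = 2*(-3 + x) = -6 + 2*x)
g = -384 (g = (32*(-3))*(-6 + 2*5) = -96*(-6 + 10) = -96*4 = -384)
√((-239115 + g) - 441636) = √((-239115 - 384) - 441636) = √(-239499 - 441636) = √(-681135) = I*√681135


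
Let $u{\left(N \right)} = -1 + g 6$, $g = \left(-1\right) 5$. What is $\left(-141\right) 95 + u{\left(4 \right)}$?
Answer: $-13426$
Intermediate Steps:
$g = -5$
$u{\left(N \right)} = -31$ ($u{\left(N \right)} = -1 - 30 = -31$)
$\left(-141\right) 95 + u{\left(4 \right)} = \left(-141\right) 95 - 31 = -13395 - 31 = -13426$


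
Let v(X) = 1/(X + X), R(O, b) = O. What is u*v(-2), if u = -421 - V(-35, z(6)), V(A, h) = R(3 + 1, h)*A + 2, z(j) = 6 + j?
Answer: 283/4 ≈ 70.750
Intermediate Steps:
V(A, h) = 2 + 4*A (V(A, h) = (3 + 1)*A + 2 = 4*A + 2 = 2 + 4*A)
v(X) = 1/(2*X)
u = -283 (u = -421 - (2 + 4*(-35)) = -421 - (2 - 140) = -421 - 1*(-138) = -421 + 138 = -283)
u*v(-2) = -283/(2*(-2)) = -283*(-1)/(2*2) = -283*(-1/4) = 283/4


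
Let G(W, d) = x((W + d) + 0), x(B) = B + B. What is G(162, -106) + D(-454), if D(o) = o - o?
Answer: 112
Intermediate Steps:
x(B) = 2*B
G(W, d) = 2*W + 2*d (G(W, d) = 2*((W + d) + 0) = 2*(W + d) = 2*W + 2*d)
D(o) = 0
G(162, -106) + D(-454) = (2*162 + 2*(-106)) + 0 = (324 - 212) + 0 = 112 + 0 = 112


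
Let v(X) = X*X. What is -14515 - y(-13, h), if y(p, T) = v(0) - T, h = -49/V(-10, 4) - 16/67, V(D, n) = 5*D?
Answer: -48622767/3350 ≈ -14514.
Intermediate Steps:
v(X) = X²
h = 2483/3350 (h = -49/(5*(-10)) - 16/67 = -49/(-50) - 16*1/67 = -49*(-1/50) - 16/67 = 49/50 - 16/67 = 2483/3350 ≈ 0.74119)
y(p, T) = -T (y(p, T) = 0² - T = 0 - T = -T)
-14515 - y(-13, h) = -14515 - (-1)*2483/3350 = -14515 - 1*(-2483/3350) = -14515 + 2483/3350 = -48622767/3350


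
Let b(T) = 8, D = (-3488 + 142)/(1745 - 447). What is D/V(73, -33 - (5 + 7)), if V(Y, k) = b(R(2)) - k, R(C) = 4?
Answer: -1673/34397 ≈ -0.048638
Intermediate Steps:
D = -1673/649 (D = -3346/1298 = -3346*1/1298 = -1673/649 ≈ -2.5778)
V(Y, k) = 8 - k
D/V(73, -33 - (5 + 7)) = -1673/(649*(8 - (-33 - (5 + 7)))) = -1673/(649*(8 - (-33 - 1*12))) = -1673/(649*(8 - (-33 - 12))) = -1673/(649*(8 - 1*(-45))) = -1673/(649*(8 + 45)) = -1673/649/53 = -1673/649*1/53 = -1673/34397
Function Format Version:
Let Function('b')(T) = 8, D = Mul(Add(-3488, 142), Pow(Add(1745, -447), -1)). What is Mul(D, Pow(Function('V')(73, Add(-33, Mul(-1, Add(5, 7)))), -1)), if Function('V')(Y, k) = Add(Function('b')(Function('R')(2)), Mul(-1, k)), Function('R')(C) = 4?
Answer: Rational(-1673, 34397) ≈ -0.048638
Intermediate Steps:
D = Rational(-1673, 649) (D = Mul(-3346, Pow(1298, -1)) = Mul(-3346, Rational(1, 1298)) = Rational(-1673, 649) ≈ -2.5778)
Function('V')(Y, k) = Add(8, Mul(-1, k))
Mul(D, Pow(Function('V')(73, Add(-33, Mul(-1, Add(5, 7)))), -1)) = Mul(Rational(-1673, 649), Pow(Add(8, Mul(-1, Add(-33, Mul(-1, Add(5, 7))))), -1)) = Mul(Rational(-1673, 649), Pow(Add(8, Mul(-1, Add(-33, Mul(-1, 12)))), -1)) = Mul(Rational(-1673, 649), Pow(Add(8, Mul(-1, Add(-33, -12))), -1)) = Mul(Rational(-1673, 649), Pow(Add(8, Mul(-1, -45)), -1)) = Mul(Rational(-1673, 649), Pow(Add(8, 45), -1)) = Mul(Rational(-1673, 649), Pow(53, -1)) = Mul(Rational(-1673, 649), Rational(1, 53)) = Rational(-1673, 34397)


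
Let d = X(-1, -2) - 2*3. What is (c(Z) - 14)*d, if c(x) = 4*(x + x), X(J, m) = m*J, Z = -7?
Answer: 280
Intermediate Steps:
X(J, m) = J*m
c(x) = 8*x (c(x) = 4*(2*x) = 8*x)
d = -4 (d = -1*(-2) - 2*3 = 2 - 6 = -4)
(c(Z) - 14)*d = (8*(-7) - 14)*(-4) = (-56 - 14)*(-4) = -70*(-4) = 280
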